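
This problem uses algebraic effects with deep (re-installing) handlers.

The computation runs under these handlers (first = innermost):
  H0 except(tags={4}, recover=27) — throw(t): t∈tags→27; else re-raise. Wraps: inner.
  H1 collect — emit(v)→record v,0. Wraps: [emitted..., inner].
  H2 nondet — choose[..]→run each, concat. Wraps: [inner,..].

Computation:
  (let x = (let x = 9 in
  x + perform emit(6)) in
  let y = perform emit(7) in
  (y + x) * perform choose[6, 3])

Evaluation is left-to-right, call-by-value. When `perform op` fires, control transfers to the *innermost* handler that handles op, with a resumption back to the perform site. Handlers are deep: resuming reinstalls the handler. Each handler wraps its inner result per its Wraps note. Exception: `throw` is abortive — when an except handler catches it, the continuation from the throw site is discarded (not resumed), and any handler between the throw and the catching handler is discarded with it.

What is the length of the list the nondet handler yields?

Evaluation trace:
emit(6) @ H1 ⇒ out+=6
emit(7) @ H1 ⇒ out+=7
choose[6, 3] @ H2
  branch[0] choose=6:
    H0 returns 54
    H1 returns [6, 7, 54]
    H2 returns [[6, 7, 54]]
  branch[1] choose=3:
    H0 returns 27
    H1 returns [6, 7, 27]
    H2 returns [[6, 7, 27]]
= [[6, 7, 54], [6, 7, 27]]

Answer: 2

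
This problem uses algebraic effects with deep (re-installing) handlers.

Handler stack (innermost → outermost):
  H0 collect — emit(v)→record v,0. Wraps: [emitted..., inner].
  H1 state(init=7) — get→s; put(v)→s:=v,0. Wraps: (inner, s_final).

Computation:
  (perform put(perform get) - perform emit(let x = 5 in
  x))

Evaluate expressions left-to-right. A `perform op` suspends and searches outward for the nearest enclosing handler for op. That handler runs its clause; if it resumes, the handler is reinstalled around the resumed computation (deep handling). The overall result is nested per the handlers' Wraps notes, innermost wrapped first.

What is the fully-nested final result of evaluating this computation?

Answer: ([5, 0], 7)

Evaluation trace:
get @ H1 ⇒ 7
put(7) @ H1 ⇒ s:=7
emit(5) @ H0 ⇒ out+=5
H0 returns [5, 0]
H1 returns ([5, 0], 7)
= ([5, 0], 7)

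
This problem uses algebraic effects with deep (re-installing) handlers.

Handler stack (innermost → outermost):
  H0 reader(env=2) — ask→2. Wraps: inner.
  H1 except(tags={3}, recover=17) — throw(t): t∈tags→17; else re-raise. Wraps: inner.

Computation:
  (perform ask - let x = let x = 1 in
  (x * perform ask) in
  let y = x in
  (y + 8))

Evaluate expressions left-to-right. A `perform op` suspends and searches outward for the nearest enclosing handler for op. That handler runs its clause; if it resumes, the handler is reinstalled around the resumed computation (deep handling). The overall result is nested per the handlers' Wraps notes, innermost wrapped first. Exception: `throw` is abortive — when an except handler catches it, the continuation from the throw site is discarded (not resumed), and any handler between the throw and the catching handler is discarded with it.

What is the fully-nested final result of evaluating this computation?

Step-by-step:
ask @ H0 ⇒ 2
ask @ H0 ⇒ 2
H0 returns -8
H1 returns -8
= -8

Answer: -8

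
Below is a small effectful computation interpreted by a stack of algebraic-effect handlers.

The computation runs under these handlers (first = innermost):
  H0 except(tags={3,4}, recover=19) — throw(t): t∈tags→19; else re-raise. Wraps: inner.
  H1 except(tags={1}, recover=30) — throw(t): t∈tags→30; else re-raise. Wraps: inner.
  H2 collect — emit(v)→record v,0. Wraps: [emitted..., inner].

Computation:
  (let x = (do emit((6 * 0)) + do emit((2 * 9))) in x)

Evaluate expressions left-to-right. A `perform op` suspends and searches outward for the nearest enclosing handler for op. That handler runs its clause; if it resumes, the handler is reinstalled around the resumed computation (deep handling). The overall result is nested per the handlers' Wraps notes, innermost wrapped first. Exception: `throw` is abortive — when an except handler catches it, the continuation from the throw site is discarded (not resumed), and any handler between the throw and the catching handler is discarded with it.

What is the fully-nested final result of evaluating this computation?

Step-by-step:
emit(0) @ H2 ⇒ out+=0
emit(18) @ H2 ⇒ out+=18
H0 returns 0
H1 returns 0
H2 returns [0, 18, 0]
= [0, 18, 0]

Answer: [0, 18, 0]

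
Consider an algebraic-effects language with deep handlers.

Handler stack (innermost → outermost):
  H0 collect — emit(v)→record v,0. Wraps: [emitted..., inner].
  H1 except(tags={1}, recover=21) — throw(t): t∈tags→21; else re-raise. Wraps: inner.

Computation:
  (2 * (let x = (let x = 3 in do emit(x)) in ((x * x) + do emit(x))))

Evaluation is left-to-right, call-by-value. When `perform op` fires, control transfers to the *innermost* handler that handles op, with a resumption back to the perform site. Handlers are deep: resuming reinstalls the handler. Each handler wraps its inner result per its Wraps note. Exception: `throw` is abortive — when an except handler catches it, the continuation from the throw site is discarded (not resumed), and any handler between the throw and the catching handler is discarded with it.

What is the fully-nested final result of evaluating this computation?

Evaluation trace:
emit(3) @ H0 ⇒ out+=3
emit(0) @ H0 ⇒ out+=0
H0 returns [3, 0, 0]
H1 returns [3, 0, 0]
= [3, 0, 0]

Answer: [3, 0, 0]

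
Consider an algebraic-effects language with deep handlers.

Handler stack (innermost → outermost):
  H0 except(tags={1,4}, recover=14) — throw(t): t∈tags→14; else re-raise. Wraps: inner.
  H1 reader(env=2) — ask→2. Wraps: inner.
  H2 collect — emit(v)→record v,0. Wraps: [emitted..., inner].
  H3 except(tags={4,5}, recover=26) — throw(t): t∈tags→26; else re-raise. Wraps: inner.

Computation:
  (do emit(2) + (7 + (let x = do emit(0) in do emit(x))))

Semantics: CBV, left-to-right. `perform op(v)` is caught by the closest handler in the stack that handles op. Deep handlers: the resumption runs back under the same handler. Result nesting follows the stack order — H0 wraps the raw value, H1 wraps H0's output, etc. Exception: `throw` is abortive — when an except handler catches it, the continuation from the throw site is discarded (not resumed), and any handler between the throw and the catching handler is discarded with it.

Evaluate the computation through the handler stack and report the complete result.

Answer: [2, 0, 0, 7]

Working:
emit(2) @ H2 ⇒ out+=2
emit(0) @ H2 ⇒ out+=0
emit(0) @ H2 ⇒ out+=0
H0 returns 7
H1 returns 7
H2 returns [2, 0, 0, 7]
H3 returns [2, 0, 0, 7]
= [2, 0, 0, 7]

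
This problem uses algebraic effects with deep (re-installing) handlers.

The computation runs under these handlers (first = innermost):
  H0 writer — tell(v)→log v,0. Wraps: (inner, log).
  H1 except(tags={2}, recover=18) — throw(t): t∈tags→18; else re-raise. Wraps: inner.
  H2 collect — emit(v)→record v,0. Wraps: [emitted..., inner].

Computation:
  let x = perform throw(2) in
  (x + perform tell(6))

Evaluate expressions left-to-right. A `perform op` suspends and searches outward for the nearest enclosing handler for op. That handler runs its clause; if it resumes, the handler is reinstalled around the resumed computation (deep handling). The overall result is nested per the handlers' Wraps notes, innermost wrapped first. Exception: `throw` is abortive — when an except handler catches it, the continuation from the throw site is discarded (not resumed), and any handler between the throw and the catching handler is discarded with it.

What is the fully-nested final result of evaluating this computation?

Answer: [18]

Working:
throw(2) @ H1 caught ⇒ 18
H2 returns [18]
= [18]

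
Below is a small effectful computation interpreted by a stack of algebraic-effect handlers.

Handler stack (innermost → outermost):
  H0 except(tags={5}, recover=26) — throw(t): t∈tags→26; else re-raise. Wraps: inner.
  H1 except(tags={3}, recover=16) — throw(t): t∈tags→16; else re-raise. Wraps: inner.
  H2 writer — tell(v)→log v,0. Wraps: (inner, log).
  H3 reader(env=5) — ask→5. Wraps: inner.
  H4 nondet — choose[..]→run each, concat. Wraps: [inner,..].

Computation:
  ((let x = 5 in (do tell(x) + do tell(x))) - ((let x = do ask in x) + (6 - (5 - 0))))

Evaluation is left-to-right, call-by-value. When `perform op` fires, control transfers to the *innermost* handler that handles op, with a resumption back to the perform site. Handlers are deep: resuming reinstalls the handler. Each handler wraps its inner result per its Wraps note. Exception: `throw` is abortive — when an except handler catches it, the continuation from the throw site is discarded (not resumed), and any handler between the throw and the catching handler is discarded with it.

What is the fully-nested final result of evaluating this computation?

Step-by-step:
tell(5) @ H2 ⇒ log+=5
tell(5) @ H2 ⇒ log+=5
ask @ H3 ⇒ 5
H0 returns -6
H1 returns -6
H2 returns (-6, (5, 5))
H3 returns (-6, (5, 5))
H4 returns [(-6, (5, 5))]
= [(-6, (5, 5))]

Answer: [(-6, (5, 5))]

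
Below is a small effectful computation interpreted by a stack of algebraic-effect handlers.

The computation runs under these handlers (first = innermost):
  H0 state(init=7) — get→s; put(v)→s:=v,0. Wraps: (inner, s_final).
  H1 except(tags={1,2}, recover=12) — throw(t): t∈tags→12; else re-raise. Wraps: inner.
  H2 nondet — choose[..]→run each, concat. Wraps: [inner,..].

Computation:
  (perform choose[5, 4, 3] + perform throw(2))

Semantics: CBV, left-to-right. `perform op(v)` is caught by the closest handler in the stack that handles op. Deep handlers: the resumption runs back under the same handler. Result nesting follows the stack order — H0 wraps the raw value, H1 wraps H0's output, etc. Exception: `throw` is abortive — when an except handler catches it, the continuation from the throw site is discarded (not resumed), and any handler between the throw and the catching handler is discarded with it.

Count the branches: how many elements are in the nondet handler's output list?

Answer: 3

Step-by-step:
choose[5, 4, 3] @ H2
  branch[0] choose=5:
    throw(2) @ H1 caught ⇒ 12
    H2 returns [12]
  branch[1] choose=4:
    throw(2) @ H1 caught ⇒ 12
    H2 returns [12]
  branch[2] choose=3:
    throw(2) @ H1 caught ⇒ 12
    H2 returns [12]
= [12, 12, 12]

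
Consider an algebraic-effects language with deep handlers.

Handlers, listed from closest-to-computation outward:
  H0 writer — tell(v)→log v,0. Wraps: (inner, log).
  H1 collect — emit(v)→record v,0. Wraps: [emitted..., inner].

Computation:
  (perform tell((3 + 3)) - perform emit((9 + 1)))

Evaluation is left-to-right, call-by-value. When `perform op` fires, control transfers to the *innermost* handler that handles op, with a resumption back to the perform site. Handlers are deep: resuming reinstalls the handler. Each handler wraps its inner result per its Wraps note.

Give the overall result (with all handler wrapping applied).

Working:
tell(6) @ H0 ⇒ log+=6
emit(10) @ H1 ⇒ out+=10
H0 returns (0, (6))
H1 returns [10, (0, (6))]
= [10, (0, (6))]

Answer: [10, (0, (6))]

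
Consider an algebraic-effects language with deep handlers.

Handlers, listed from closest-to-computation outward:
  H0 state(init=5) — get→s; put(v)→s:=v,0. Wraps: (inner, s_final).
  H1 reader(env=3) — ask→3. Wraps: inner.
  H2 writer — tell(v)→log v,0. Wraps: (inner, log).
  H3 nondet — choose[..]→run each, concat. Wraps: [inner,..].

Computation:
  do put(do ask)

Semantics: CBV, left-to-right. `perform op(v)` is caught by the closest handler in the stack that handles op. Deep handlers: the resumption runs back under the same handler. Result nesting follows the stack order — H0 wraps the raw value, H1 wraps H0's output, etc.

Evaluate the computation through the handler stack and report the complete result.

Answer: [((0, 3), ())]

Evaluation trace:
ask @ H1 ⇒ 3
put(3) @ H0 ⇒ s:=3
H0 returns (0, 3)
H1 returns (0, 3)
H2 returns ((0, 3), ())
H3 returns [((0, 3), ())]
= [((0, 3), ())]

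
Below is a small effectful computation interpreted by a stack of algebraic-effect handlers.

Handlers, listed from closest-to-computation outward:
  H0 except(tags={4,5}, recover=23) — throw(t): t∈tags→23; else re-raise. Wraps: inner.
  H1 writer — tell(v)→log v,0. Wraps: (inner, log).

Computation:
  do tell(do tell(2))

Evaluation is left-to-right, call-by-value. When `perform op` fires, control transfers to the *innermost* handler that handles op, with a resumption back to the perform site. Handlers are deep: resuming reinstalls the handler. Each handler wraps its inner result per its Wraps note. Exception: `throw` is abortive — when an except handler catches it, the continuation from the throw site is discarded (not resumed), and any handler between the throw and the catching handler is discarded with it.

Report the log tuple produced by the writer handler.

Evaluation trace:
tell(2) @ H1 ⇒ log+=2
tell(0) @ H1 ⇒ log+=0
H0 returns 0
H1 returns (0, (2, 0))
= (0, (2, 0))

Answer: (2, 0)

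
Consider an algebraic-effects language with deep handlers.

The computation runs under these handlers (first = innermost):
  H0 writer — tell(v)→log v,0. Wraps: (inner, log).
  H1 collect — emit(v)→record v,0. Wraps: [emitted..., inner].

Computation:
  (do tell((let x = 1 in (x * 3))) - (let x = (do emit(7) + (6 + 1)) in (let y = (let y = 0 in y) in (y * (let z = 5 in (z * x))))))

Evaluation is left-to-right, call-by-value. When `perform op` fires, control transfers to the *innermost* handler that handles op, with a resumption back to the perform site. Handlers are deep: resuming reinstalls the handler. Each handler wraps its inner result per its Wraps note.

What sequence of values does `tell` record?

Answer: (3)

Working:
tell(3) @ H0 ⇒ log+=3
emit(7) @ H1 ⇒ out+=7
H0 returns (0, (3))
H1 returns [7, (0, (3))]
= [7, (0, (3))]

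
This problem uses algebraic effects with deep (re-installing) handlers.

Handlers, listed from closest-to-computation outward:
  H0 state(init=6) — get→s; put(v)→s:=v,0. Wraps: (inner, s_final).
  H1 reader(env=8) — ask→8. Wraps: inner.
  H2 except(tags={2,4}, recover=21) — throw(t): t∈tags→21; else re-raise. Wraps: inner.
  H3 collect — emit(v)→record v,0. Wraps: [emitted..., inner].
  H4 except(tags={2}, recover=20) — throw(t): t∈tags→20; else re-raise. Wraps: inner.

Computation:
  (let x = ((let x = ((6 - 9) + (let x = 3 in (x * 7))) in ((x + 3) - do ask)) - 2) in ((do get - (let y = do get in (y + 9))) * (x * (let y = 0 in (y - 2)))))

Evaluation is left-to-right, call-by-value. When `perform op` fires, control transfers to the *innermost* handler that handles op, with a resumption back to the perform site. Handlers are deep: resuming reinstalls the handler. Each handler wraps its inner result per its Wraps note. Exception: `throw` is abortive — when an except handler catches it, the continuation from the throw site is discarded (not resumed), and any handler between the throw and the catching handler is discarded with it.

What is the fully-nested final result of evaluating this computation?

Working:
ask @ H1 ⇒ 8
get @ H0 ⇒ 6
get @ H0 ⇒ 6
H0 returns (198, 6)
H1 returns (198, 6)
H2 returns (198, 6)
H3 returns [(198, 6)]
H4 returns [(198, 6)]
= [(198, 6)]

Answer: [(198, 6)]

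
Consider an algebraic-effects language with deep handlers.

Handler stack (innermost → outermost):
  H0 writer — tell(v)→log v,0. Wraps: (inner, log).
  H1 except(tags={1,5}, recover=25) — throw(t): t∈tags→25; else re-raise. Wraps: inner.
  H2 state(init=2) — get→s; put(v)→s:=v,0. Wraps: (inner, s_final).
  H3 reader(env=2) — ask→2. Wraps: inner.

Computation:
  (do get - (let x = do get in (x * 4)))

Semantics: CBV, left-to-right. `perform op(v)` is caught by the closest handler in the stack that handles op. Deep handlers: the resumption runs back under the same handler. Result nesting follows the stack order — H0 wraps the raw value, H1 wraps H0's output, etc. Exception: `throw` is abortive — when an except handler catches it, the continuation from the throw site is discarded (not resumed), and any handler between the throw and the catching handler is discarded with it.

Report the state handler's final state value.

Answer: 2

Evaluation trace:
get @ H2 ⇒ 2
get @ H2 ⇒ 2
H0 returns (-6, ())
H1 returns (-6, ())
H2 returns ((-6, ()), 2)
H3 returns ((-6, ()), 2)
= ((-6, ()), 2)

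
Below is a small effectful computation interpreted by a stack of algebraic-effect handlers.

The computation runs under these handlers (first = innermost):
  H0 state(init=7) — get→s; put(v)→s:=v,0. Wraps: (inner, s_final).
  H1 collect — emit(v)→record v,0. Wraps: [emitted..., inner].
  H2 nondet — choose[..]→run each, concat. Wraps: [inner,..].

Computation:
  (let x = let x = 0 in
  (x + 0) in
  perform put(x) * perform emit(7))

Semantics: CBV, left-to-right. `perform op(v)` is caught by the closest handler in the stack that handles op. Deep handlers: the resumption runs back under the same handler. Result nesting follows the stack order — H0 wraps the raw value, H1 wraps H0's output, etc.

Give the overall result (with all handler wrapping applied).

Evaluation trace:
put(0) @ H0 ⇒ s:=0
emit(7) @ H1 ⇒ out+=7
H0 returns (0, 0)
H1 returns [7, (0, 0)]
H2 returns [[7, (0, 0)]]
= [[7, (0, 0)]]

Answer: [[7, (0, 0)]]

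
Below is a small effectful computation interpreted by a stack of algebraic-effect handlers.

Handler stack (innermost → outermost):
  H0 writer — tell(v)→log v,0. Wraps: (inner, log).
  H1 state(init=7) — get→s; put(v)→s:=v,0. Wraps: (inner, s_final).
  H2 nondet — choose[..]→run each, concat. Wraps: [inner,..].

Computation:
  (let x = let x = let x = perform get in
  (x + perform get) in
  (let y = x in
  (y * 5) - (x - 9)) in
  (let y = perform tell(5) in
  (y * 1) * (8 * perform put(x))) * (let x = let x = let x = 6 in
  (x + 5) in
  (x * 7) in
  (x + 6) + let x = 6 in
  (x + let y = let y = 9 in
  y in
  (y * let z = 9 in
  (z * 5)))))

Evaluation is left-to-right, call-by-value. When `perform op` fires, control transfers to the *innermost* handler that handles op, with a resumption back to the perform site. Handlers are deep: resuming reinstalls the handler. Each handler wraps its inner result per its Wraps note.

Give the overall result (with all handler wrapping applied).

Working:
get @ H1 ⇒ 7
get @ H1 ⇒ 7
tell(5) @ H0 ⇒ log+=5
put(65) @ H1 ⇒ s:=65
H0 returns (0, (5))
H1 returns ((0, (5)), 65)
H2 returns [((0, (5)), 65)]
= [((0, (5)), 65)]

Answer: [((0, (5)), 65)]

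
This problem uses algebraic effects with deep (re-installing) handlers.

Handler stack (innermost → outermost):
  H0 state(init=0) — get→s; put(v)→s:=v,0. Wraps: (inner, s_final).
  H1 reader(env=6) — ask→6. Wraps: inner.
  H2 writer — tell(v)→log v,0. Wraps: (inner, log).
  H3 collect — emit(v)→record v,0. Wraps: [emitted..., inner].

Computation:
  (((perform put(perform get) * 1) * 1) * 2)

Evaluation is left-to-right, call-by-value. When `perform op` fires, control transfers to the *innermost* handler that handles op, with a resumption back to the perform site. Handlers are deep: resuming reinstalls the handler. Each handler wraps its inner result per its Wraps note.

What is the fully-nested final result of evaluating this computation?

Evaluation trace:
get @ H0 ⇒ 0
put(0) @ H0 ⇒ s:=0
H0 returns (0, 0)
H1 returns (0, 0)
H2 returns ((0, 0), ())
H3 returns [((0, 0), ())]
= [((0, 0), ())]

Answer: [((0, 0), ())]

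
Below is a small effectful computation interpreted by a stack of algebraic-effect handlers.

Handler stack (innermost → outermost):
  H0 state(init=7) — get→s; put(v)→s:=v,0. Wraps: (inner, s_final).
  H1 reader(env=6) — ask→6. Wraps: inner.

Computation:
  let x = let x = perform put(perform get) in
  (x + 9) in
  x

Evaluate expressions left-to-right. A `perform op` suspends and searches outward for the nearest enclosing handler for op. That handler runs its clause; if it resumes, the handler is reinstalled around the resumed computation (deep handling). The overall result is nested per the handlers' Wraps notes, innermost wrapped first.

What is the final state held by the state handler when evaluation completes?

Step-by-step:
get @ H0 ⇒ 7
put(7) @ H0 ⇒ s:=7
H0 returns (9, 7)
H1 returns (9, 7)
= (9, 7)

Answer: 7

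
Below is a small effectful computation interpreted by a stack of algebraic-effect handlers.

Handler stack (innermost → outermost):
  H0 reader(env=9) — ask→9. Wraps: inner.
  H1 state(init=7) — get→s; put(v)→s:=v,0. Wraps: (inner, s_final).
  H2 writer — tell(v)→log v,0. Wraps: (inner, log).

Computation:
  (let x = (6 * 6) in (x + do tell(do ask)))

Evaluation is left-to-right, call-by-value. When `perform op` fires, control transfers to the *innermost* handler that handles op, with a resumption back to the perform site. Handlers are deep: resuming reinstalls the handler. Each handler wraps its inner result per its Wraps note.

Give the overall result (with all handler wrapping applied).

Working:
ask @ H0 ⇒ 9
tell(9) @ H2 ⇒ log+=9
H0 returns 36
H1 returns (36, 7)
H2 returns ((36, 7), (9))
= ((36, 7), (9))

Answer: ((36, 7), (9))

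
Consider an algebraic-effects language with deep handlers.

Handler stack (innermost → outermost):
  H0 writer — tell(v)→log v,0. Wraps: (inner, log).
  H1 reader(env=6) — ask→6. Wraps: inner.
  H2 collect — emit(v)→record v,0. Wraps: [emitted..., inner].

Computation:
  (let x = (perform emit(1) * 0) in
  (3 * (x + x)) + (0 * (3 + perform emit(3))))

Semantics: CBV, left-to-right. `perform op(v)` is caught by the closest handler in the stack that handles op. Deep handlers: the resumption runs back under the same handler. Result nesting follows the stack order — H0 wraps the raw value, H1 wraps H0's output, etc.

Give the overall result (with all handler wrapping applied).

Answer: [1, 3, (0, ())]

Working:
emit(1) @ H2 ⇒ out+=1
emit(3) @ H2 ⇒ out+=3
H0 returns (0, ())
H1 returns (0, ())
H2 returns [1, 3, (0, ())]
= [1, 3, (0, ())]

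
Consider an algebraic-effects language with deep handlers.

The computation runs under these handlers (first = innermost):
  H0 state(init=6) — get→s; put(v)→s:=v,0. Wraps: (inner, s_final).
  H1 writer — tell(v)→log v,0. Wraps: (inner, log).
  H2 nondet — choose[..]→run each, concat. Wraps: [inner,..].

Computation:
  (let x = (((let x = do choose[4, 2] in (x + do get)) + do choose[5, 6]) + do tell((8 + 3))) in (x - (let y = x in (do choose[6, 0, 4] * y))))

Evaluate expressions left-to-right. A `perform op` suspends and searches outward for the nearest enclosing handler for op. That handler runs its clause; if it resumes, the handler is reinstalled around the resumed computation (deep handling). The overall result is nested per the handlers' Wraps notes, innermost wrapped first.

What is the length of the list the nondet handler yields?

Answer: 12

Working:
choose[4, 2] @ H2
  branch[0] choose=4:
    get @ H0 ⇒ 6
    choose[5, 6] @ H2
      branch[0] choose=5:
        tell(11) @ H1 ⇒ log+=11
        choose[6, 0, 4] @ H2
          branch[0] choose=6:
            H0 returns (-75, 6)
            H1 returns ((-75, 6), (11))
            H2 returns [((-75, 6), (11))]
          branch[1] choose=0:
            H0 returns (15, 6)
            H1 returns ((15, 6), (11))
            H2 returns [((15, 6), (11))]
          branch[2] choose=4:
            H0 returns (-45, 6)
            H1 returns ((-45, 6), (11))
            H2 returns [((-45, 6), (11))]
      branch[1] choose=6:
        tell(11) @ H1 ⇒ log+=11
        choose[6, 0, 4] @ H2
          branch[0] choose=6:
            H0 returns (-80, 6)
            H1 returns ((-80, 6), (11))
            H2 returns [((-80, 6), (11))]
          branch[1] choose=0:
            H0 returns (16, 6)
            H1 returns ((16, 6), (11))
            H2 returns [((16, 6), (11))]
          branch[2] choose=4:
            H0 returns (-48, 6)
            H1 returns ((-48, 6), (11))
            H2 returns [((-48, 6), (11))]
  branch[1] choose=2:
    get @ H0 ⇒ 6
    choose[5, 6] @ H2
      branch[0] choose=5:
        tell(11) @ H1 ⇒ log+=11
        choose[6, 0, 4] @ H2
          branch[0] choose=6:
            H0 returns (-65, 6)
            H1 returns ((-65, 6), (11))
            H2 returns [((-65, 6), (11))]
          branch[1] choose=0:
            H0 returns (13, 6)
            H1 returns ((13, 6), (11))
            H2 returns [((13, 6), (11))]
          branch[2] choose=4:
            H0 returns (-39, 6)
            H1 returns ((-39, 6), (11))
            H2 returns [((-39, 6), (11))]
      branch[1] choose=6:
        tell(11) @ H1 ⇒ log+=11
        choose[6, 0, 4] @ H2
          branch[0] choose=6:
            H0 returns (-70, 6)
            H1 returns ((-70, 6), (11))
            H2 returns [((-70, 6), (11))]
          branch[1] choose=0:
            H0 returns (14, 6)
            H1 returns ((14, 6), (11))
            H2 returns [((14, 6), (11))]
          branch[2] choose=4:
            H0 returns (-42, 6)
            H1 returns ((-42, 6), (11))
            H2 returns [((-42, 6), (11))]
= [((-75, 6), (11)), ((15, 6), (11)), ((-45, 6), (11)), ((-80, 6), (11)), ((16, 6), (11)), ((-48, 6), (11)), ((-65, 6), (11)), ((13, 6), (11)), ((-39, 6), (11)), ((-70, 6), (11)), ((14, 6), (11)), ((-42, 6), (11))]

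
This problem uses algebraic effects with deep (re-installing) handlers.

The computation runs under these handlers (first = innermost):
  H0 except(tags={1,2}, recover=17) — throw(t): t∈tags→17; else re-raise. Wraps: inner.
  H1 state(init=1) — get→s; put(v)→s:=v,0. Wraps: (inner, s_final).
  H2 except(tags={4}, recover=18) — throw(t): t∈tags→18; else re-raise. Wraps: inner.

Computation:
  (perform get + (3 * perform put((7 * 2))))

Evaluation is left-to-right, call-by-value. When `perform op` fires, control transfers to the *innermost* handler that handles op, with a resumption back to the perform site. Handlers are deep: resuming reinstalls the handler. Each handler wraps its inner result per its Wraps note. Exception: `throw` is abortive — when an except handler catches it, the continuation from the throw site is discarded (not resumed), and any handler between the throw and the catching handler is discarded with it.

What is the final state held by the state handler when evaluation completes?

Answer: 14

Step-by-step:
get @ H1 ⇒ 1
put(14) @ H1 ⇒ s:=14
H0 returns 1
H1 returns (1, 14)
H2 returns (1, 14)
= (1, 14)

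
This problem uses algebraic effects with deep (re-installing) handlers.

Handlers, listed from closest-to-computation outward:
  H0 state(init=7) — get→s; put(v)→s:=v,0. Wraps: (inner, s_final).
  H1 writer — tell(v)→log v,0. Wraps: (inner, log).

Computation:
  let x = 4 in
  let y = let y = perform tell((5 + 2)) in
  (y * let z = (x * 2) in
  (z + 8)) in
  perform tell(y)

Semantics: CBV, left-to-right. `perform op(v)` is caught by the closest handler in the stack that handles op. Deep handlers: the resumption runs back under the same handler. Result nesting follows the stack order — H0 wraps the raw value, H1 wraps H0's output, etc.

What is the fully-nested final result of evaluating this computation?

Evaluation trace:
tell(7) @ H1 ⇒ log+=7
tell(0) @ H1 ⇒ log+=0
H0 returns (0, 7)
H1 returns ((0, 7), (7, 0))
= ((0, 7), (7, 0))

Answer: ((0, 7), (7, 0))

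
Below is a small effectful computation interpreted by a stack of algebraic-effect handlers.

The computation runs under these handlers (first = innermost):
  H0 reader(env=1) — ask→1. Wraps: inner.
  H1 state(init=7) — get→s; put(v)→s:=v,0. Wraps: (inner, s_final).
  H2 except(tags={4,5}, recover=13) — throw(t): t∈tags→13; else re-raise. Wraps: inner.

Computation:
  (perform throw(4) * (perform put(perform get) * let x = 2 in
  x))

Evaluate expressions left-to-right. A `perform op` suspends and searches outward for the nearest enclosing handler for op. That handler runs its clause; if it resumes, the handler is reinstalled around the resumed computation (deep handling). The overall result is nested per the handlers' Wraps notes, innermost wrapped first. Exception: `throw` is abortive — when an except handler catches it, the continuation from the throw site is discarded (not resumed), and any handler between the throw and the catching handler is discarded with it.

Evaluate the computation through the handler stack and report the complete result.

Answer: 13

Step-by-step:
throw(4) @ H2 caught ⇒ 13
= 13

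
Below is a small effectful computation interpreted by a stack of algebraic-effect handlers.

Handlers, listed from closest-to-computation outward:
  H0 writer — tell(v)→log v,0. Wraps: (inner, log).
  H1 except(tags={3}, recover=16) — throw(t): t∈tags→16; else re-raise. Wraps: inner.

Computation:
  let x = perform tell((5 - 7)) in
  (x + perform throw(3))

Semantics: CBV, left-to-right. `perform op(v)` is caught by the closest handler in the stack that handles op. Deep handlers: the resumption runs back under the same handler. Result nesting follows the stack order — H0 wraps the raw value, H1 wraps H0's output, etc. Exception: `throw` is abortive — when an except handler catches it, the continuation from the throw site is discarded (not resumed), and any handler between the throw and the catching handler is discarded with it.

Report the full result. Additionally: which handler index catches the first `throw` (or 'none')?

Answer: 16 ; first throw caught by: H1

Evaluation trace:
tell(-2) @ H0 ⇒ log+=-2
throw(3) @ H1 caught ⇒ 16
= 16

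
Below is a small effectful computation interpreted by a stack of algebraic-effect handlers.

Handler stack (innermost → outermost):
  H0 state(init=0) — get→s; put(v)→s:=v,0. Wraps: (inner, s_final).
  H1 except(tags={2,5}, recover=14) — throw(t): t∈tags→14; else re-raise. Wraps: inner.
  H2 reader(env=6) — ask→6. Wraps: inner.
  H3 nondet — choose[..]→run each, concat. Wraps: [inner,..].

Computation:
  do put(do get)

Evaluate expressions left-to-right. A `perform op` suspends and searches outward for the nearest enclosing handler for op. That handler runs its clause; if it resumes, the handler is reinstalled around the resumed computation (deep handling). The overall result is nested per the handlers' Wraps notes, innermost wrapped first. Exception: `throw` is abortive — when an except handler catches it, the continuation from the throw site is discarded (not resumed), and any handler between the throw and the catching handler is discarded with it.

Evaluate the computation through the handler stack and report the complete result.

Answer: [(0, 0)]

Step-by-step:
get @ H0 ⇒ 0
put(0) @ H0 ⇒ s:=0
H0 returns (0, 0)
H1 returns (0, 0)
H2 returns (0, 0)
H3 returns [(0, 0)]
= [(0, 0)]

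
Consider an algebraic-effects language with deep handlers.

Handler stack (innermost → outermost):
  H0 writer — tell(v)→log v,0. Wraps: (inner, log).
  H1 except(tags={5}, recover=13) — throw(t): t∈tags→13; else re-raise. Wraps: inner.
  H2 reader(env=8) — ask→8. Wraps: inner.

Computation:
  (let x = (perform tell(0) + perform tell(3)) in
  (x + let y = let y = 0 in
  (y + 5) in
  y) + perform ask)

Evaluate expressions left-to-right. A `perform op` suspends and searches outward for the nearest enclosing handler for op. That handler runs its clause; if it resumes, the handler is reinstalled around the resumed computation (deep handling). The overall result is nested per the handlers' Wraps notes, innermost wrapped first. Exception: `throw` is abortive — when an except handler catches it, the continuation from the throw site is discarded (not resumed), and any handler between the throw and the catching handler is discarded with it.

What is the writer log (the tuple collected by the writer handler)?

Step-by-step:
tell(0) @ H0 ⇒ log+=0
tell(3) @ H0 ⇒ log+=3
ask @ H2 ⇒ 8
H0 returns (13, (0, 3))
H1 returns (13, (0, 3))
H2 returns (13, (0, 3))
= (13, (0, 3))

Answer: (0, 3)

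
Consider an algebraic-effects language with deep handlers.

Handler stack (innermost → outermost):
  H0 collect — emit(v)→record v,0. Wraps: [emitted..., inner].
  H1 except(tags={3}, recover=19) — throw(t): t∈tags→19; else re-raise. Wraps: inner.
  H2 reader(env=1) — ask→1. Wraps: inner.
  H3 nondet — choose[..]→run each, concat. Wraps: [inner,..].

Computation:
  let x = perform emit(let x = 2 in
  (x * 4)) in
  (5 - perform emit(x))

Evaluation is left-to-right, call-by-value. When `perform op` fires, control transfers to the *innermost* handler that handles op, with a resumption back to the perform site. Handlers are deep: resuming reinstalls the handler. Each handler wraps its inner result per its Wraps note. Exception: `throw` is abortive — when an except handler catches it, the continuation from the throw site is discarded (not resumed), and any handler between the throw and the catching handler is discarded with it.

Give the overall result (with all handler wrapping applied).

Step-by-step:
emit(8) @ H0 ⇒ out+=8
emit(0) @ H0 ⇒ out+=0
H0 returns [8, 0, 5]
H1 returns [8, 0, 5]
H2 returns [8, 0, 5]
H3 returns [[8, 0, 5]]
= [[8, 0, 5]]

Answer: [[8, 0, 5]]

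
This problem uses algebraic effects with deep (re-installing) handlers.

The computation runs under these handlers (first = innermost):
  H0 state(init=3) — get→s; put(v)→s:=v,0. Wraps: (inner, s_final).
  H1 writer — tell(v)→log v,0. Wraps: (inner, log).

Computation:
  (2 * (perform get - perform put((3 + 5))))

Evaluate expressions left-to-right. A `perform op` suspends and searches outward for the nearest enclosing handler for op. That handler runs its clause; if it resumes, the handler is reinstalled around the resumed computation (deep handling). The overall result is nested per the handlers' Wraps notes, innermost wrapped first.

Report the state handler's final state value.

Answer: 8

Step-by-step:
get @ H0 ⇒ 3
put(8) @ H0 ⇒ s:=8
H0 returns (6, 8)
H1 returns ((6, 8), ())
= ((6, 8), ())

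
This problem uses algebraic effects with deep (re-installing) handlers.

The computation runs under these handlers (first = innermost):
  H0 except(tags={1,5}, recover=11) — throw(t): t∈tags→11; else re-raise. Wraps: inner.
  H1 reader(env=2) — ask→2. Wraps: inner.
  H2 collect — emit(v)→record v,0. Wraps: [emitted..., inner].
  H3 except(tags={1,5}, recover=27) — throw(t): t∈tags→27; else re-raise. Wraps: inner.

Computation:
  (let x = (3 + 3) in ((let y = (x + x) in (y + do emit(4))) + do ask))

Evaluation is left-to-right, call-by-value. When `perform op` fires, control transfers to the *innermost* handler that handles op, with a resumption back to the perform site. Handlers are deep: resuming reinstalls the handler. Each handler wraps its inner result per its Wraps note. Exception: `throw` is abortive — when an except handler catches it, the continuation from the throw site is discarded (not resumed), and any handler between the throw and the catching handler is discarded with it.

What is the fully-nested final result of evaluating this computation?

Answer: [4, 14]

Working:
emit(4) @ H2 ⇒ out+=4
ask @ H1 ⇒ 2
H0 returns 14
H1 returns 14
H2 returns [4, 14]
H3 returns [4, 14]
= [4, 14]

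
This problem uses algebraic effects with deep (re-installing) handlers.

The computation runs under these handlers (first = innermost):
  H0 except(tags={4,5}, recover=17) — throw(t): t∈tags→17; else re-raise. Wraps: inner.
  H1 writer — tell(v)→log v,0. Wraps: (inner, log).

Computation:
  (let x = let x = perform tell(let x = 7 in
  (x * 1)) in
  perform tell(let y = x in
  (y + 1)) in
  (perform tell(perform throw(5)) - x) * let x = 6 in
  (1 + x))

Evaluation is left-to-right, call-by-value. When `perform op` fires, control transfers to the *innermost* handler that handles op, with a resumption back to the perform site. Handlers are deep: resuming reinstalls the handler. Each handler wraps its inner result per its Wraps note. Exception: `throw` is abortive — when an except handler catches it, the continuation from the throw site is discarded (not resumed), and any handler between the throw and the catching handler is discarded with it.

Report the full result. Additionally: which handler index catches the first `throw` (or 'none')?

Answer: (17, (7, 1)) ; first throw caught by: H0

Evaluation trace:
tell(7) @ H1 ⇒ log+=7
tell(1) @ H1 ⇒ log+=1
throw(5) @ H0 caught ⇒ 17
H1 returns (17, (7, 1))
= (17, (7, 1))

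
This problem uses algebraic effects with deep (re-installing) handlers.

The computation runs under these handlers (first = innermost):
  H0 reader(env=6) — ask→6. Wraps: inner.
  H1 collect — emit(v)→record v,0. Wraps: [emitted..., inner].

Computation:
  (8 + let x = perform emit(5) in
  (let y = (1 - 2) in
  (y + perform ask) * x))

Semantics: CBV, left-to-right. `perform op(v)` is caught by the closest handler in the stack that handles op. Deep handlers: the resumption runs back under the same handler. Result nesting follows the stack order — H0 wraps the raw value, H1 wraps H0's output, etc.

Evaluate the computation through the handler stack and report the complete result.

Working:
emit(5) @ H1 ⇒ out+=5
ask @ H0 ⇒ 6
H0 returns 8
H1 returns [5, 8]
= [5, 8]

Answer: [5, 8]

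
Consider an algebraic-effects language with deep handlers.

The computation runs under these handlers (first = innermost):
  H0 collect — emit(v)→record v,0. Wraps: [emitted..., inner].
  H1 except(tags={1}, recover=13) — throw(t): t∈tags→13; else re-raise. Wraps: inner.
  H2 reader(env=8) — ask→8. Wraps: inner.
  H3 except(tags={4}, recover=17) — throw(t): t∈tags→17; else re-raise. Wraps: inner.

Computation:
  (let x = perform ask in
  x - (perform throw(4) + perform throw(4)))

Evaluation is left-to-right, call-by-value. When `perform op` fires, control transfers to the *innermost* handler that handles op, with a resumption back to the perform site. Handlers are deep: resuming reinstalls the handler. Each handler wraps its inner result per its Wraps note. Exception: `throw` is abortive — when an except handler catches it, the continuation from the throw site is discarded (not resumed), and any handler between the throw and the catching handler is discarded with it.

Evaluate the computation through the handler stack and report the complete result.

Evaluation trace:
ask @ H2 ⇒ 8
throw(4) @ H1 re-raised
throw(4) @ H3 caught ⇒ 17
= 17

Answer: 17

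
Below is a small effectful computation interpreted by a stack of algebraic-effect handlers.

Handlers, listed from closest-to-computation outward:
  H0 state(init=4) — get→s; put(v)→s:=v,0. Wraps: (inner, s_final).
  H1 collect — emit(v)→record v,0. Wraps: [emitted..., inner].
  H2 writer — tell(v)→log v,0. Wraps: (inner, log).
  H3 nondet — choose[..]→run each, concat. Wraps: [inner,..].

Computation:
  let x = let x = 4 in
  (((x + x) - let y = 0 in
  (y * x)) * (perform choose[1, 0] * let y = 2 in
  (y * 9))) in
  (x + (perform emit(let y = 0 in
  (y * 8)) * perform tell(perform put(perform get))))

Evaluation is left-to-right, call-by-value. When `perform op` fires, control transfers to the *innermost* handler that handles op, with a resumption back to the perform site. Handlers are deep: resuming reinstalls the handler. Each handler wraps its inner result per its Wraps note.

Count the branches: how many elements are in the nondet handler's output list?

Step-by-step:
choose[1, 0] @ H3
  branch[0] choose=1:
    emit(0) @ H1 ⇒ out+=0
    get @ H0 ⇒ 4
    put(4) @ H0 ⇒ s:=4
    tell(0) @ H2 ⇒ log+=0
    H0 returns (144, 4)
    H1 returns [0, (144, 4)]
    H2 returns ([0, (144, 4)], (0))
    H3 returns [([0, (144, 4)], (0))]
  branch[1] choose=0:
    emit(0) @ H1 ⇒ out+=0
    get @ H0 ⇒ 4
    put(4) @ H0 ⇒ s:=4
    tell(0) @ H2 ⇒ log+=0
    H0 returns (0, 4)
    H1 returns [0, (0, 4)]
    H2 returns ([0, (0, 4)], (0))
    H3 returns [([0, (0, 4)], (0))]
= [([0, (144, 4)], (0)), ([0, (0, 4)], (0))]

Answer: 2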